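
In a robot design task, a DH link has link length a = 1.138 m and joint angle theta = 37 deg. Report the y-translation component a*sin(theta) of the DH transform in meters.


a*sin(theta) = 1.138*sin(37 deg) = 0.6849

0.6849 m


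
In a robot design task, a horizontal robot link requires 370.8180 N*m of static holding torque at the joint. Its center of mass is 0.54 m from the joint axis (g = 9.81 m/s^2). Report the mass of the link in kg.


m = tau / (g*L) = 370.8180 / (9.81 * 0.54) = 70.0000

70.0000 kg


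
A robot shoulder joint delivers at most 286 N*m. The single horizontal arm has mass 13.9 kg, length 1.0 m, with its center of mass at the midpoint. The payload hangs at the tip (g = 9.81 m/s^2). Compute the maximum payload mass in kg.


tau_arm = m_arm*g*(L/2) = 13.9*9.81*1.0/2 = 68.1795 N*m
tau_payload = tau_max - tau_arm = 286 - 68.1795 = 217.8205
m_payload = tau_payload / (g*L) = 217.8205 / (9.81*1.0) = 22.2039

22.2039 kg


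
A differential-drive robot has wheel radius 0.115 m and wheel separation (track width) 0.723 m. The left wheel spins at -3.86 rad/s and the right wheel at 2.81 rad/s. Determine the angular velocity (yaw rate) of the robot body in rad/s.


omega = r*(wR - wL)/L = 0.115*(2.81 - (-3.86))/0.723 = 1.0609

1.0609 rad/s


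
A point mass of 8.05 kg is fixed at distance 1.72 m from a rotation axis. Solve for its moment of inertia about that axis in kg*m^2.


I = m*r^2 = 8.05*1.72^2 = 23.8151

23.8151 kg*m^2


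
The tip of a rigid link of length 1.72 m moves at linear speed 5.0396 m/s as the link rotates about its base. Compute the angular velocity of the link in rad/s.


omega = v / L = 5.0396 / 1.72 = 2.9300

2.9300 rad/s


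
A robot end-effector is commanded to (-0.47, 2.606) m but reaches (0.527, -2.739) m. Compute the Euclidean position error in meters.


dx = 0.527 - (-0.47) = 0.9970, dy = -2.739 - (2.606) = -5.3450
err = sqrt(0.994009 + 28.569025) = 5.4372

5.4372 m


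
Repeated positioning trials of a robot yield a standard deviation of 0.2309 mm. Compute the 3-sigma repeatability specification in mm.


repeatability = 3*sigma = 3*0.2309 = 0.6927

0.6927 mm


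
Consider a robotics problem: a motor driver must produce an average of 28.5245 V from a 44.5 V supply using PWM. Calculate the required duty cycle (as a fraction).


D = V_avg/V_supply = 28.5245/44.5 = 0.6410

0.6410


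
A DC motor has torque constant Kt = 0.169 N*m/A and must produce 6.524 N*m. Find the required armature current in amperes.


I = tau / Kt = 6.524/0.169 = 38.6036

38.6036 A


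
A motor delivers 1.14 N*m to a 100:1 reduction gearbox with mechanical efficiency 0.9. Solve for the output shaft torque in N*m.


tau_out = tau_in * N * eta = 1.14 * 100 * 0.9 = 102.6000

102.6000 N*m


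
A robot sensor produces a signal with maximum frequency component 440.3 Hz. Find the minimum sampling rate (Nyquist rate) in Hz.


f_s,min = 2*f_max = 2*440.3 = 880.6000

880.6000 Hz


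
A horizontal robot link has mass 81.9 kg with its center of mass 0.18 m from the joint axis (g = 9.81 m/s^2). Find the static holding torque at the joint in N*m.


tau = m*g*L = 81.9 * 9.81 * 0.18 = 144.6190

144.6190 N*m


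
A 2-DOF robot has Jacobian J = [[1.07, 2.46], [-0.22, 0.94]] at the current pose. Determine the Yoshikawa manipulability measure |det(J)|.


det(J) = 1.07*0.94 - (2.46)*(-0.22) = 1.5470
|det(J)| = 1.5470

1.5470


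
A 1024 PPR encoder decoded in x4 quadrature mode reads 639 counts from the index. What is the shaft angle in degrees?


angle = counts * 360 / (PPR*4) = 639 * 360 / 4096 = 56.1621

56.1621 degrees


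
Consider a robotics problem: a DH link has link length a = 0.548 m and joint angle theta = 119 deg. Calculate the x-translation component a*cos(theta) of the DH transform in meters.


a*cos(theta) = 0.548*cos(119 deg) = -0.2657

-0.2657 m


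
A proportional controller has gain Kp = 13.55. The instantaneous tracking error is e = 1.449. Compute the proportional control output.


u_P = Kp * e = 13.55 * 1.449 = 19.6340

19.6340


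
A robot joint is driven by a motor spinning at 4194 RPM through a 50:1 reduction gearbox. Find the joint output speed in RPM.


omega_joint = omega_motor / N = 4194 / 50 = 83.8800

83.8800 RPM


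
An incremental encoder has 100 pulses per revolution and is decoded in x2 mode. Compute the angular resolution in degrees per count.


resolution = 360 / (PPR * 2) = 360 / 200 = 1.8000

1.8000 degrees


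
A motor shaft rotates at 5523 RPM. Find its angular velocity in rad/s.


omega = 5523 * 2*pi/60 = 578.3672

578.3672 rad/s


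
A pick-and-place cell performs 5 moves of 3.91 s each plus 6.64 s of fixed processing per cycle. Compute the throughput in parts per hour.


T_cycle = 5*3.91 + 6.64 = 26.1900 s
rate = 3600/T = 137.4570

137.4570 parts/hour


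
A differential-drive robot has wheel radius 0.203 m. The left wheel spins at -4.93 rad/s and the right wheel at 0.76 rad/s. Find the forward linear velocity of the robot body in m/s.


v = r*(wR + wL)/2 = 0.203*(0.76 + -4.93)/2 = -0.4233

-0.4233 m/s


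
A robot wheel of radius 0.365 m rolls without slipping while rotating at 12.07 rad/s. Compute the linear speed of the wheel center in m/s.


v = omega * r = 12.07 * 0.365 = 4.4055

4.4055 m/s


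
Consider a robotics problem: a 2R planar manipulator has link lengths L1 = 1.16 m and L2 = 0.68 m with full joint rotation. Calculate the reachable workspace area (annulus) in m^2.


r_max = L1 + L2 = 1.8400, r_min = |L1 - L2| = 0.4800
A = pi*(r_max^2 - r_min^2) = pi*(3.3856 - 0.2304) = 9.9124

9.9124 m^2


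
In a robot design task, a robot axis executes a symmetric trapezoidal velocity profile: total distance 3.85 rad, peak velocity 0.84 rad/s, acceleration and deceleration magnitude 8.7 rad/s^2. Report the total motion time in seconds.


t_acc = v/a = 0.84/8.7 = 0.096552 s
d_acc = v^2/(2a) = 0.040552 rad (each ramp)
d_cruise = 3.85 - 2*0.040552 = 3.768896 rad
t_cruise = 3.768896/0.84 = 4.486781 s
t_total = 2*0.096552 + 4.486781 = 4.6799

4.6799 s


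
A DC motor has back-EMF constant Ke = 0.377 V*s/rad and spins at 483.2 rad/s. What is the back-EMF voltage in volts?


V_emf = Ke * omega = 0.377*483.2 = 182.1664

182.1664 V


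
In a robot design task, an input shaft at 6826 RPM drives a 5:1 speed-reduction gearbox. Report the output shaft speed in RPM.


omega_out = omega_in / N = 6826 / 5 = 1365.2000

1365.2000 RPM


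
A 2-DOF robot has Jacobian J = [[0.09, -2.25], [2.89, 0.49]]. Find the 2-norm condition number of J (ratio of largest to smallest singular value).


JJ^T eigenvalues: trace(JJ^T) = 13.6628, det(JJ^T) = det(J)^2 = 42.85797156
s_max^2 = (13.6628 + sqrt(15.24021760))/2 = 8.78333606
s_min^2 = (13.6628 - sqrt(15.24021760))/2 = 4.87946394
kappa = s_max/s_min = sqrt(8.78333606/4.87946394) = 1.3417

1.3417


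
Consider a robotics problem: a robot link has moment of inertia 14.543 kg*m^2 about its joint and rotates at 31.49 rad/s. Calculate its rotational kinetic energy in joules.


KE = (1/2)*I*omega^2 = 0.5*14.543*31.49^2 = 7210.5656

7210.5656 J


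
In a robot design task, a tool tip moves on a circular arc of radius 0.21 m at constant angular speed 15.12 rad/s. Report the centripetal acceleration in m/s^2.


a_c = omega^2 * r = 15.12^2 * 0.21 = 48.0090

48.0090 m/s^2


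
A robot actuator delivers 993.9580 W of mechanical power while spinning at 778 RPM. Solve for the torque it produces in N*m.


omega = 778 * 2*pi/60 = 81.471969 rad/s
tau = P / omega = 993.9580 / 81.471969 = 12.2000

12.2000 N*m


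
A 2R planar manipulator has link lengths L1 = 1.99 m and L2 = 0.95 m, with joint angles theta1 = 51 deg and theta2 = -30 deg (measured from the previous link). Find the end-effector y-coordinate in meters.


y = L1*sin(th1) + L2*sin(th1+th2) = 1.99*sin(51 deg) + 0.95*sin(21 deg) = 1.8870

1.8870 m


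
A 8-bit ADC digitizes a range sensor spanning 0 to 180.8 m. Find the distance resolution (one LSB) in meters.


res = range / 2^n = 180.8/2^8 = 180.8/256 = 0.7063

0.7063 m


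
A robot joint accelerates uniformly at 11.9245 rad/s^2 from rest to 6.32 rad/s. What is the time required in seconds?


t = delta_omega / alpha = 6.32 / 11.9245 = 0.5300

0.5300 s


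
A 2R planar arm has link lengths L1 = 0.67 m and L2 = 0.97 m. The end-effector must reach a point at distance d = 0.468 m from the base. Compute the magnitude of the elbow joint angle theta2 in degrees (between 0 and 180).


cos(th2) = (d^2 - L1^2 - L2^2)/(2*L1*L2) = (0.468^2 - 0.67^2 - 0.97^2)/(2*0.67*0.97) = -0.90073550
th2 = acos(-0.90073550) = 154.2549 deg

154.2549 degrees


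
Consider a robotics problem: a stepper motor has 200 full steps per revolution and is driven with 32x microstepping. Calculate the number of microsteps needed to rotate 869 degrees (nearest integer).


step_size = 360/(200*32) = 360/6400 = 0.056250 deg
n = 869/(360/6400) = 869*6400/360 = 15448.8889 -> 15449

15449 steps


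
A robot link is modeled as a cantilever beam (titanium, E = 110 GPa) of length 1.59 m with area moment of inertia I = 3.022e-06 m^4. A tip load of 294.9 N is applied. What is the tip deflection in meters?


delta = F*L^3/(3*E*I) = 294.9*1.59^3/(3*1.100e+11*3.022e-06)
      = 1185.4033371/997260 = 0.0012

0.0012 m


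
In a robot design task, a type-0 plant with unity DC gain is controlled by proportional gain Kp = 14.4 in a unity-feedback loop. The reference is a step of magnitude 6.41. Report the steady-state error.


e_ss = R/(1 + Kp) = 6.41/(1 + 14.4) = 6.41/15.4000 = 0.4162

0.4162


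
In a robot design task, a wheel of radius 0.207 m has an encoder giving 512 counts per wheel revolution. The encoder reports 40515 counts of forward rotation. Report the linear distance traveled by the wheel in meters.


revs = 40515/512 = 79.130859
d = revs * 2*pi*r = 79.130859 * 2*pi*0.207 = 102.9191

102.9191 m


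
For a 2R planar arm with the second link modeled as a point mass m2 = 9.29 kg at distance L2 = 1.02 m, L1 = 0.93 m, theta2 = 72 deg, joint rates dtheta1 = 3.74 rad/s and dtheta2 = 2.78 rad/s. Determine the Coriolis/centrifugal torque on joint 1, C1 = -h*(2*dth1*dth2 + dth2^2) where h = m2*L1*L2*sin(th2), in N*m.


h = m2*L1*L2*sin(th2) = 9.29*0.93*1.02*sin(72 deg) = 8.381180
C1 = -h*(2*3.74*2.78 + 2.78^2) = -8.381180*28.5228 = -239.0547

-239.0547 N*m


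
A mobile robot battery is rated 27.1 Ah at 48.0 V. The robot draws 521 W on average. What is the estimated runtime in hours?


E = 27.1*48.0 = 1300.8000 Wh
t = E/P = 1300.8000/521 = 2.4967

2.4967 hours


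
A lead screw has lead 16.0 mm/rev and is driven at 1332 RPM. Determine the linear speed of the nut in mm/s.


v = lead * (RPM/60) = 16.0*1332/60 = 355.2000

355.2000 mm/s


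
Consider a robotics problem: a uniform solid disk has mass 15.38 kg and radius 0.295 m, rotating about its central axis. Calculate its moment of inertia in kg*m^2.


I = (1/2)*m*R^2 = 0.5*15.38*0.295^2 = 0.6692

0.6692 kg*m^2


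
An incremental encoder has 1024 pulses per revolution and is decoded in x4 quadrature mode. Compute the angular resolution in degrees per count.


resolution = 360 / (PPR * 4) = 360 / 4096 = 0.0879

0.0879 degrees


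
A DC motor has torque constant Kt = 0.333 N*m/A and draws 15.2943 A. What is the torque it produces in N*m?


tau = Kt * I = 0.333*15.2943 = 5.0930

5.0930 N*m


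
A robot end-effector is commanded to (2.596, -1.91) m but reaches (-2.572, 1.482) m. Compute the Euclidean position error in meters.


dx = -2.572 - (2.596) = -5.1680, dy = 1.482 - (-1.91) = 3.3920
err = sqrt(26.708224 + 11.505664) = 6.1817

6.1817 m


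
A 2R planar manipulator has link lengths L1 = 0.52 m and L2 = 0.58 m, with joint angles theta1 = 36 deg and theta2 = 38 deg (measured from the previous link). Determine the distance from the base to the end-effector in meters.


x = L1*cos(th1) + L2*cos(th1+th2) = 0.580559
y = L1*sin(th1) + L2*sin(th1+th2) = 0.863180
d = sqrt(x^2 + y^2) = sqrt(0.337049 + 0.745080) = 1.0403

1.0403 m


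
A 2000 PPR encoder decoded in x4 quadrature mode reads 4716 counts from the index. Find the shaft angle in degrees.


angle = counts * 360 / (PPR*4) = 4716 * 360 / 8000 = 212.2200

212.2200 degrees


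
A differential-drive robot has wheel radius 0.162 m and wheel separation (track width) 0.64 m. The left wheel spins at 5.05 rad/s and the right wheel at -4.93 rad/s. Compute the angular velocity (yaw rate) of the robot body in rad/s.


omega = r*(wR - wL)/L = 0.162*(-4.93 - (5.05))/0.64 = -2.5262

-2.5262 rad/s


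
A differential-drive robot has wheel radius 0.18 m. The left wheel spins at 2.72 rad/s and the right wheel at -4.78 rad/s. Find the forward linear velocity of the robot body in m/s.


v = r*(wR + wL)/2 = 0.18*(-4.78 + 2.72)/2 = -0.1854

-0.1854 m/s


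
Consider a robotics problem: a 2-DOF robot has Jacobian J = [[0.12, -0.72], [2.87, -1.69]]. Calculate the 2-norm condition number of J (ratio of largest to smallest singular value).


JJ^T eigenvalues: trace(JJ^T) = 11.6258, det(JJ^T) = det(J)^2 = 3.47300496
s_max^2 = (11.6258 + sqrt(121.26720580))/2 = 11.31896951
s_min^2 = (11.6258 - sqrt(121.26720580))/2 = 0.30683049
kappa = s_max/s_min = sqrt(11.31896951/0.30683049) = 6.0737

6.0737


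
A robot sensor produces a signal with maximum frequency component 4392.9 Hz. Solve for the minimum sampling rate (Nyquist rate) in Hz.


f_s,min = 2*f_max = 2*4392.9 = 8785.8000

8785.8000 Hz


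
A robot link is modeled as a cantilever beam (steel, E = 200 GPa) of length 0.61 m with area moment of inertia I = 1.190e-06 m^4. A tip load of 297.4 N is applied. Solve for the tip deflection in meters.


delta = F*L^3/(3*E*I) = 297.4*0.61^3/(3*2.000e+11*1.190e-06)
      = 67.5041494/714000 = 9.4544e-05

9.4544e-05 m


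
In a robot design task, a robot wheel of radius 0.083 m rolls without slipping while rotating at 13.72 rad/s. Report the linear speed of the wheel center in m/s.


v = omega * r = 13.72 * 0.083 = 1.1388

1.1388 m/s


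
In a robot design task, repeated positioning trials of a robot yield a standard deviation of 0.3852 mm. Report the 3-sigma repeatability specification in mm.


repeatability = 3*sigma = 3*0.3852 = 1.1556

1.1556 mm


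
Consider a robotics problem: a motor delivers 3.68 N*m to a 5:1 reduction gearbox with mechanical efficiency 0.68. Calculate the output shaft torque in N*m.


tau_out = tau_in * N * eta = 3.68 * 5 * 0.68 = 12.5120

12.5120 N*m


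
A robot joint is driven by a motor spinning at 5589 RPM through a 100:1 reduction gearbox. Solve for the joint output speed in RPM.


omega_joint = omega_motor / N = 5589 / 100 = 55.8900

55.8900 RPM


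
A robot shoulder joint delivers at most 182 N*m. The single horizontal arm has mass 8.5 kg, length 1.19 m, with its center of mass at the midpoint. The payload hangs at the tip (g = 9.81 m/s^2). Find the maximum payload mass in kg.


tau_arm = m_arm*g*(L/2) = 8.5*9.81*1.19/2 = 49.6141 N*m
tau_payload = tau_max - tau_arm = 182 - 49.6141 = 132.3859
m_payload = tau_payload / (g*L) = 132.3859 / (9.81*1.19) = 11.3403

11.3403 kg


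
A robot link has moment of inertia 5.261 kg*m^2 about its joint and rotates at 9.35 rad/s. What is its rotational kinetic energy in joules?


KE = (1/2)*I*omega^2 = 0.5*5.261*9.35^2 = 229.9649

229.9649 J


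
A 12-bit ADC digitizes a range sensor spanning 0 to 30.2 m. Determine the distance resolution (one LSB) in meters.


res = range / 2^n = 30.2/2^12 = 30.2/4096 = 0.0074

0.0074 m


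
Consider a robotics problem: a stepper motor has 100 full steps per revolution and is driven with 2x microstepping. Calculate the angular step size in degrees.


step = 360/(100*2) = 360/200 = 1.8000

1.8000 degrees


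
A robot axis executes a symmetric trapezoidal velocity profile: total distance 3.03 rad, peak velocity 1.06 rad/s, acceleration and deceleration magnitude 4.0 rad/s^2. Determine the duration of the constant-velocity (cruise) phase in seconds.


t_acc = v/a = 0.265000 s, d_acc = v^2/(2a) = 0.140450 rad each
d_cruise = 3.03 - 2*0.140450 = 2.749100 rad
t_cruise = d_cruise/v = 2.749100/1.06 = 2.5935

2.5935 s


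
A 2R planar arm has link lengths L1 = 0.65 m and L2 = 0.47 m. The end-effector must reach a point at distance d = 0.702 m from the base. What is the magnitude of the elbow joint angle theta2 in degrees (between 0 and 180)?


cos(th2) = (d^2 - L1^2 - L2^2)/(2*L1*L2) = (0.702^2 - 0.65^2 - 0.47^2)/(2*0.65*0.47) = -0.24647463
th2 = acos(-0.24647463) = 104.2690 deg

104.2690 degrees


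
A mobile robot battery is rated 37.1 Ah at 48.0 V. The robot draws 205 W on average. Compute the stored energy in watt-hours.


E = capacity * V = 37.1*48.0 = 1780.8000

1780.8000 Wh


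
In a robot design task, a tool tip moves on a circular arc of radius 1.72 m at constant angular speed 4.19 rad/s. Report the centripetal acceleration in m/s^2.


a_c = omega^2 * r = 4.19^2 * 1.72 = 30.1965

30.1965 m/s^2


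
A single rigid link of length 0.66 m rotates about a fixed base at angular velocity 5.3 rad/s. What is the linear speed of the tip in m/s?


v = L*omega = 0.66 * 5.3 = 3.4980

3.4980 m/s


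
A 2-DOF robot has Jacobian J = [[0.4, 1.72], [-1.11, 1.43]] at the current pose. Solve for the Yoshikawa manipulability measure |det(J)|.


det(J) = 0.4*1.43 - (1.72)*(-1.11) = 2.4812
|det(J)| = 2.4812

2.4812


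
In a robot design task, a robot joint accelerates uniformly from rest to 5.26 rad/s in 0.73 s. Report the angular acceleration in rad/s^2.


alpha = delta_omega / t = 5.26 / 0.73 = 7.2055

7.2055 rad/s^2


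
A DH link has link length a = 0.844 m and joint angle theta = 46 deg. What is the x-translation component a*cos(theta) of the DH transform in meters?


a*cos(theta) = 0.844*cos(46 deg) = 0.5863

0.5863 m


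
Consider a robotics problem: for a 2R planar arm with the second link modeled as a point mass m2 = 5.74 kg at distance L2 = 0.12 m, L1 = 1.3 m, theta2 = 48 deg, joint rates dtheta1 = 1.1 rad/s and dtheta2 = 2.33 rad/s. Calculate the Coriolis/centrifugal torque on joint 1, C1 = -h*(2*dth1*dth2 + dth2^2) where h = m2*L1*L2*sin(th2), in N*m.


h = m2*L1*L2*sin(th2) = 5.74*1.3*0.12*sin(48 deg) = 0.665442
C1 = -h*(2*1.1*2.33 + 2.33^2) = -0.665442*10.5549 = -7.0237

-7.0237 N*m


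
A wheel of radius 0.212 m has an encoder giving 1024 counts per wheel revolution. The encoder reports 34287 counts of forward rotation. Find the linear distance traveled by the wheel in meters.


revs = 34287/1024 = 33.483398
d = revs * 2*pi*r = 33.483398 * 2*pi*0.212 = 44.6011

44.6011 m


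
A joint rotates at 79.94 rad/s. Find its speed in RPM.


RPM = 79.94 * 60/(2*pi) = 763.3708

763.3708 RPM


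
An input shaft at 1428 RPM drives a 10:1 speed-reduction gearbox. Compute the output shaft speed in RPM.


omega_out = omega_in / N = 1428 / 10 = 142.8000

142.8000 RPM


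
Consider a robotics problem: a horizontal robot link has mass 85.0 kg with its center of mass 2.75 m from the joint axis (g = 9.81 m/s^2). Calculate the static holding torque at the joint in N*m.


tau = m*g*L = 85.0 * 9.81 * 2.75 = 2293.0875

2293.0875 N*m


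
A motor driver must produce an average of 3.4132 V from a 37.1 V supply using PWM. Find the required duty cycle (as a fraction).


D = V_avg/V_supply = 3.4132/37.1 = 0.0920

0.0920


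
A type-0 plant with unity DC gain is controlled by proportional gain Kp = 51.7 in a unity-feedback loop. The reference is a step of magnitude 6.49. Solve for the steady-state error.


e_ss = R/(1 + Kp) = 6.49/(1 + 51.7) = 6.49/52.7000 = 0.1231

0.1231


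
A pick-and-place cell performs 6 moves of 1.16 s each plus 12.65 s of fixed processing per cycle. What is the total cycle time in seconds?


T = 6*1.16 + 12.65 = 19.6100

19.6100 s


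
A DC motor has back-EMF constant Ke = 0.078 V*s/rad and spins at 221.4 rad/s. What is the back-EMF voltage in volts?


V_emf = Ke * omega = 0.078*221.4 = 17.2692

17.2692 V


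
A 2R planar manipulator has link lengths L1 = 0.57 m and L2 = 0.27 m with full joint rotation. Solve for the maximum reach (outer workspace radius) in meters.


r_max = L1 + L2 = 0.57 + 0.27 = 0.8400

0.8400 m


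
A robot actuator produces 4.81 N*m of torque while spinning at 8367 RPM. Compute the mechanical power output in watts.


omega = 8367 * 2*pi/60 = 876.190191 rad/s
P = tau * omega = 4.81 * 876.190191 = 4214.4748

4214.4748 W


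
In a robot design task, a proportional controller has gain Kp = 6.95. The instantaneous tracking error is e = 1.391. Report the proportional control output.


u_P = Kp * e = 6.95 * 1.391 = 9.6675

9.6675


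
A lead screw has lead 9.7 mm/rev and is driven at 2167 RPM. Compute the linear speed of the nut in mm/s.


v = lead * (RPM/60) = 9.7*2167/60 = 350.3317

350.3317 mm/s


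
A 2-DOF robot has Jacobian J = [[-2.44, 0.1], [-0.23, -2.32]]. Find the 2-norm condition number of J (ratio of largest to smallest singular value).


JJ^T eigenvalues: trace(JJ^T) = 11.3989, det(JJ^T) = det(J)^2 = 32.30558244
s_max^2 = (11.3989 + sqrt(0.71259145))/2 = 6.12152566
s_min^2 = (11.3989 - sqrt(0.71259145))/2 = 5.27737434
kappa = s_max/s_min = sqrt(6.12152566/5.27737434) = 1.0770

1.0770


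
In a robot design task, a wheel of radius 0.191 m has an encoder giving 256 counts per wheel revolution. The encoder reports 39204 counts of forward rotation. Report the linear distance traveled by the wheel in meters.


revs = 39204/256 = 153.140625
d = revs * 2*pi*r = 153.140625 * 2*pi*0.191 = 183.7823

183.7823 m


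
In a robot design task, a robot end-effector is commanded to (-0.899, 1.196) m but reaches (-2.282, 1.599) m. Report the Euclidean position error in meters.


dx = -2.282 - (-0.899) = -1.3830, dy = 1.599 - (1.196) = 0.4030
err = sqrt(1.912689 + 0.162409) = 1.4405

1.4405 m


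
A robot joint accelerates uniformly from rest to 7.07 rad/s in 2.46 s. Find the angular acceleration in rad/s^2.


alpha = delta_omega / t = 7.07 / 2.46 = 2.8740

2.8740 rad/s^2


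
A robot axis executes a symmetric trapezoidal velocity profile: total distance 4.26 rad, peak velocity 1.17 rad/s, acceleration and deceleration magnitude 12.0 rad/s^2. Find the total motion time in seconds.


t_acc = v/a = 1.17/12.0 = 0.097500 s
d_acc = v^2/(2a) = 0.057037 rad (each ramp)
d_cruise = 4.26 - 2*0.057037 = 4.145926 rad
t_cruise = 4.145926/1.17 = 3.543526 s
t_total = 2*0.097500 + 3.543526 = 3.7385

3.7385 s


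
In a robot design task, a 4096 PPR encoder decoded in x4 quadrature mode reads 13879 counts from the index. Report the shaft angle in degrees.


angle = counts * 360 / (PPR*4) = 13879 * 360 / 16384 = 304.9585

304.9585 degrees


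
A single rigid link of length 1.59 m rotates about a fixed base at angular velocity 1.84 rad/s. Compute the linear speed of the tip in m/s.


v = L*omega = 1.59 * 1.84 = 2.9256

2.9256 m/s


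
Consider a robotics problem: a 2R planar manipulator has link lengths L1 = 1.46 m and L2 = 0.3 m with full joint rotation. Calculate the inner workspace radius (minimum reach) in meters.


r_min = |L1 - L2| = |1.46 - 0.3| = 1.1600

1.1600 m


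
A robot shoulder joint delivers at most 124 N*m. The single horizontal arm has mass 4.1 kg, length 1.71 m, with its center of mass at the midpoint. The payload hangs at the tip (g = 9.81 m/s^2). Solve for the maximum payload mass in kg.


tau_arm = m_arm*g*(L/2) = 4.1*9.81*1.71/2 = 34.3890 N*m
tau_payload = tau_max - tau_arm = 124 - 34.3890 = 89.6110
m_payload = tau_payload / (g*L) = 89.6110 / (9.81*1.71) = 5.3419

5.3419 kg


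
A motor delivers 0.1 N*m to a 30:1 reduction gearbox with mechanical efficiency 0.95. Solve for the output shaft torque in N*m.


tau_out = tau_in * N * eta = 0.1 * 30 * 0.95 = 2.8500

2.8500 N*m


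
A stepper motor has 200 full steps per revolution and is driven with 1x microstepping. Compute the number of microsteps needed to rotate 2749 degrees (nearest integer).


step_size = 360/(200*1) = 360/200 = 1.800000 deg
n = 2749/(360/200) = 2749*200/360 = 1527.2222 -> 1527

1527 steps


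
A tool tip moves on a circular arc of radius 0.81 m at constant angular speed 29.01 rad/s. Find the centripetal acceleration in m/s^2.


a_c = omega^2 * r = 29.01^2 * 0.81 = 681.6799

681.6799 m/s^2


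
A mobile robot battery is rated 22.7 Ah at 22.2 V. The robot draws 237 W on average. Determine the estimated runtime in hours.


E = 22.7*22.2 = 503.9400 Wh
t = E/P = 503.9400/237 = 2.1263

2.1263 hours


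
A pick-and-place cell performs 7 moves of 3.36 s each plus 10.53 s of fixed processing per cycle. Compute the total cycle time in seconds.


T = 7*3.36 + 10.53 = 34.0500

34.0500 s


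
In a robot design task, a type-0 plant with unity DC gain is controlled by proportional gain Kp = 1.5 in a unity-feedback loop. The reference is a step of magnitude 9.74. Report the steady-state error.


e_ss = R/(1 + Kp) = 9.74/(1 + 1.5) = 9.74/2.5000 = 3.8960

3.8960


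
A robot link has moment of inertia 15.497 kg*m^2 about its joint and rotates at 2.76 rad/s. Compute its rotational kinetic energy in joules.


KE = (1/2)*I*omega^2 = 0.5*15.497*2.76^2 = 59.0250

59.0250 J


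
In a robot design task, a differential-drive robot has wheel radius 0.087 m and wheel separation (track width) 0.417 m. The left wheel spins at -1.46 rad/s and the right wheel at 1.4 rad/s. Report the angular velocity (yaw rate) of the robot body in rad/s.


omega = r*(wR - wL)/L = 0.087*(1.4 - (-1.46))/0.417 = 0.5967

0.5967 rad/s


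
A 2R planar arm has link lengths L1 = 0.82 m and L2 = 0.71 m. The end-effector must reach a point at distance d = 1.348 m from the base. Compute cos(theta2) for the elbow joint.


cos(th2) = (d^2 - L1^2 - L2^2)/(2*L1*L2) = (1.348^2 - 0.82^2 - 0.71^2)/(2*0.82*0.71) = 0.5502

0.5502


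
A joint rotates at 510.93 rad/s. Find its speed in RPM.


RPM = 510.93 * 60/(2*pi) = 4879.0221

4879.0221 RPM


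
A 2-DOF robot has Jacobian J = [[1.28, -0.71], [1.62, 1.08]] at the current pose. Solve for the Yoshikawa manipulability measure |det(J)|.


det(J) = 1.28*1.08 - (-0.71)*(1.62) = 2.5326
|det(J)| = 2.5326

2.5326


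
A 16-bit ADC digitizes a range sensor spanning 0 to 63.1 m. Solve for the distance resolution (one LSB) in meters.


res = range / 2^n = 63.1/2^16 = 63.1/65536 = 9.6283e-04

9.6283e-04 m


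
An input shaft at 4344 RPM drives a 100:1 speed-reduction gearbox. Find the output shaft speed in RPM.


omega_out = omega_in / N = 4344 / 100 = 43.4400

43.4400 RPM


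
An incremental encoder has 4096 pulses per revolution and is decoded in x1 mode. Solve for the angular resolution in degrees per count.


resolution = 360 / (PPR * 1) = 360 / 4096 = 0.0879

0.0879 degrees


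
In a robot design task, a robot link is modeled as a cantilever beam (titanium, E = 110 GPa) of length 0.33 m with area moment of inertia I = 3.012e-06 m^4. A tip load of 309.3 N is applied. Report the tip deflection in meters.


delta = F*L^3/(3*E*I) = 309.3*0.33^3/(3*1.100e+11*3.012e-06)
      = 11.1153141/993960 = 1.1183e-05

1.1183e-05 m


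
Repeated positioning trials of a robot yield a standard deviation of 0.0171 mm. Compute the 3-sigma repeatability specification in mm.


repeatability = 3*sigma = 3*0.0171 = 0.0513

0.0513 mm


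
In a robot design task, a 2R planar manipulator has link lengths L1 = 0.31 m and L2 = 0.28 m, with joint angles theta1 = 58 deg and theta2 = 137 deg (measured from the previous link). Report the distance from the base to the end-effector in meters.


x = L1*cos(th1) + L2*cos(th1+th2) = -0.106184
y = L1*sin(th1) + L2*sin(th1+th2) = 0.190426
d = sqrt(x^2 + y^2) = sqrt(0.011275 + 0.036262) = 0.2180

0.2180 m


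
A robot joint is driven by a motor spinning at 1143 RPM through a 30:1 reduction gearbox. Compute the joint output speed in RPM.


omega_joint = omega_motor / N = 1143 / 30 = 38.1000

38.1000 RPM


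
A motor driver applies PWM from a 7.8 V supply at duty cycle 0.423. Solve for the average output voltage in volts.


V_avg = V_supply * D = 7.8*0.423 = 3.2994

3.2994 V


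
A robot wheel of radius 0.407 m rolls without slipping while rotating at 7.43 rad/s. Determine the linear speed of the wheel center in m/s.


v = omega * r = 7.43 * 0.407 = 3.0240

3.0240 m/s


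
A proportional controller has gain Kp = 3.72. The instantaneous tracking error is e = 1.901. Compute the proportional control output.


u_P = Kp * e = 3.72 * 1.901 = 7.0717

7.0717


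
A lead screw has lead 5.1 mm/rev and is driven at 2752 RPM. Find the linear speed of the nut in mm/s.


v = lead * (RPM/60) = 5.1*2752/60 = 233.9200

233.9200 mm/s


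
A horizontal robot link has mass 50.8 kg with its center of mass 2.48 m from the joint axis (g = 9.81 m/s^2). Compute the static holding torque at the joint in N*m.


tau = m*g*L = 50.8 * 9.81 * 2.48 = 1235.9030

1235.9030 N*m


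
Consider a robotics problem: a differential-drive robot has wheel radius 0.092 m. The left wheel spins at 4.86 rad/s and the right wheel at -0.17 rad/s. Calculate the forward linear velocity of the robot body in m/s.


v = r*(wR + wL)/2 = 0.092*(-0.17 + 4.86)/2 = 0.2157

0.2157 m/s


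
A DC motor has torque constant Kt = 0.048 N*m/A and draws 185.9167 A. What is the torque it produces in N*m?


tau = Kt * I = 0.048*185.9167 = 8.9240

8.9240 N*m


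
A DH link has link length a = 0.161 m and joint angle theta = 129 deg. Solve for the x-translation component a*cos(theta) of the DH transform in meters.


a*cos(theta) = 0.161*cos(129 deg) = -0.1013

-0.1013 m


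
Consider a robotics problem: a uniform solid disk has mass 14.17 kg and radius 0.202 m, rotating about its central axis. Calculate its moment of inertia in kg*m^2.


I = (1/2)*m*R^2 = 0.5*14.17*0.202^2 = 0.2891

0.2891 kg*m^2


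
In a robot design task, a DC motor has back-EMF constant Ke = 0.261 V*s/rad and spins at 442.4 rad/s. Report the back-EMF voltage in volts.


V_emf = Ke * omega = 0.261*442.4 = 115.4664

115.4664 V


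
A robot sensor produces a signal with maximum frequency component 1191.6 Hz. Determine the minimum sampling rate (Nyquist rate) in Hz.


f_s,min = 2*f_max = 2*1191.6 = 2383.2000

2383.2000 Hz


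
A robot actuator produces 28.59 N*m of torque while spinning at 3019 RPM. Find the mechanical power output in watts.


omega = 3019 * 2*pi/60 = 316.148941 rad/s
P = tau * omega = 28.59 * 316.148941 = 9038.6982

9038.6982 W


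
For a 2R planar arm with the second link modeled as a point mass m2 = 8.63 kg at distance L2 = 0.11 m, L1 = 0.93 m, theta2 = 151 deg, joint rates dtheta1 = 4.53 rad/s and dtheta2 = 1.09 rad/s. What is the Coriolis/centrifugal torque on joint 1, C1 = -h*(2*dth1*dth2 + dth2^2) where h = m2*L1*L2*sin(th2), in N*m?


h = m2*L1*L2*sin(th2) = 8.63*0.93*0.11*sin(151 deg) = 0.428014
C1 = -h*(2*4.53*1.09 + 1.09^2) = -0.428014*11.0635 = -4.7353

-4.7353 N*m


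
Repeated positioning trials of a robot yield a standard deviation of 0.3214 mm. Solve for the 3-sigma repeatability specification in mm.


repeatability = 3*sigma = 3*0.3214 = 0.9642

0.9642 mm


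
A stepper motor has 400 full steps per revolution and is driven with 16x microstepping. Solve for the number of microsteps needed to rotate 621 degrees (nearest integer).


step_size = 360/(400*16) = 360/6400 = 0.056250 deg
n = 621/(360/6400) = 621*6400/360 = 11040

11040 steps


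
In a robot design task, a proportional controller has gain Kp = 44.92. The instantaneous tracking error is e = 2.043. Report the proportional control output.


u_P = Kp * e = 44.92 * 2.043 = 91.7716

91.7716


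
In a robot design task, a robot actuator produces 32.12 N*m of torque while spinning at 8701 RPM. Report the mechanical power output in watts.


omega = 8701 * 2*pi/60 = 911.166589 rad/s
P = tau * omega = 32.12 * 911.166589 = 29266.6708

29266.6708 W


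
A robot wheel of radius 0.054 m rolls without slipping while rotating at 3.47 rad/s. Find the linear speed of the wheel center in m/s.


v = omega * r = 3.47 * 0.054 = 0.1874

0.1874 m/s


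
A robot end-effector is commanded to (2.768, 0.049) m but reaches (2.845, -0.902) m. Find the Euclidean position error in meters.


dx = 2.845 - (2.768) = 0.0770, dy = -0.902 - (0.049) = -0.9510
err = sqrt(0.005929 + 0.904401) = 0.9541

0.9541 m


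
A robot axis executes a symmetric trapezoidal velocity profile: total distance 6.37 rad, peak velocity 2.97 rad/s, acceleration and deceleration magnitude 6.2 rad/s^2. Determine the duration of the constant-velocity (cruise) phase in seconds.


t_acc = v/a = 0.479032 s, d_acc = v^2/(2a) = 0.711363 rad each
d_cruise = 6.37 - 2*0.711363 = 4.947274 rad
t_cruise = d_cruise/v = 4.947274/2.97 = 1.6657

1.6657 s


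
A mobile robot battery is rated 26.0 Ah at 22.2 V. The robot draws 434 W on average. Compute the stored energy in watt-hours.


E = capacity * V = 26.0*22.2 = 577.2000

577.2000 Wh


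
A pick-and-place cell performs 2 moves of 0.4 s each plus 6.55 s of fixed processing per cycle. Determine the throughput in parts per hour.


T_cycle = 2*0.4 + 6.55 = 7.3500 s
rate = 3600/T = 489.7959

489.7959 parts/hour


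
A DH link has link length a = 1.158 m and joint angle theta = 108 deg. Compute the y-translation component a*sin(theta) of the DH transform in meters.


a*sin(theta) = 1.158*sin(108 deg) = 1.1013

1.1013 m


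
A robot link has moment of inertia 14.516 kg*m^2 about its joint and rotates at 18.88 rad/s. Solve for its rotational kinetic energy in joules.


KE = (1/2)*I*omega^2 = 0.5*14.516*18.88^2 = 2587.1460

2587.1460 J


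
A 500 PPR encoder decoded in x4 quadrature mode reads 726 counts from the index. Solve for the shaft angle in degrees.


angle = counts * 360 / (PPR*4) = 726 * 360 / 2000 = 130.6800

130.6800 degrees


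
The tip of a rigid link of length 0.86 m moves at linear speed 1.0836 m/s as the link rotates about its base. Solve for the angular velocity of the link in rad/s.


omega = v / L = 1.0836 / 0.86 = 1.2600

1.2600 rad/s


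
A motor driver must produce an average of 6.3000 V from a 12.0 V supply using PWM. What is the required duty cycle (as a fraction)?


D = V_avg/V_supply = 6.3000/12.0 = 0.5250

0.5250


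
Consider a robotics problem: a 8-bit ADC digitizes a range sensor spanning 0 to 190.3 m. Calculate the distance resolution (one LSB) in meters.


res = range / 2^n = 190.3/2^8 = 190.3/256 = 0.7434

0.7434 m


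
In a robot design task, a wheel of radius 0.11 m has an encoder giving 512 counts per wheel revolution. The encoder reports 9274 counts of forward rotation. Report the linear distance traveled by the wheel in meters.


revs = 9274/512 = 18.113281
d = revs * 2*pi*r = 18.113281 * 2*pi*0.11 = 12.5190

12.5190 m


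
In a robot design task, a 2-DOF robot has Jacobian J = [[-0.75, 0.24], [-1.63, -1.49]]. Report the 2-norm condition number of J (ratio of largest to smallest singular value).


JJ^T eigenvalues: trace(JJ^T) = 5.4971, det(JJ^T) = det(J)^2 = 2.27617569
s_max^2 = (5.4971 + sqrt(21.11340565))/2 = 5.04601630
s_min^2 = (5.4971 - sqrt(21.11340565))/2 = 0.45108370
kappa = s_max/s_min = sqrt(5.04601630/0.45108370) = 3.3446

3.3446


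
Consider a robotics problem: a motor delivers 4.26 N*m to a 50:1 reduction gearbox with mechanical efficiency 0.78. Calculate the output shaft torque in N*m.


tau_out = tau_in * N * eta = 4.26 * 50 * 0.78 = 166.1400

166.1400 N*m


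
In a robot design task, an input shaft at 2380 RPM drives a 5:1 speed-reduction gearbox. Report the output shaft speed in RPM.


omega_out = omega_in / N = 2380 / 5 = 476.0000

476.0000 RPM


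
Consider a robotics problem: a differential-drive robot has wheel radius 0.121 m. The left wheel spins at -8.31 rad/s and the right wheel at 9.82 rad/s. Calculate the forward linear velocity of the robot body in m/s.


v = r*(wR + wL)/2 = 0.121*(9.82 + -8.31)/2 = 0.0914

0.0914 m/s


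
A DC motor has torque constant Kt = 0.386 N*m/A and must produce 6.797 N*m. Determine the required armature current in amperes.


I = tau / Kt = 6.797/0.386 = 17.6088

17.6088 A


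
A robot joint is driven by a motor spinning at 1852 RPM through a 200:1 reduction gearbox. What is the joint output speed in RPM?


omega_joint = omega_motor / N = 1852 / 200 = 9.2600

9.2600 RPM


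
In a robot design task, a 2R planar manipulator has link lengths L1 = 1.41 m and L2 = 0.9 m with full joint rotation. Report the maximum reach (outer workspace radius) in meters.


r_max = L1 + L2 = 1.41 + 0.9 = 2.3100

2.3100 m


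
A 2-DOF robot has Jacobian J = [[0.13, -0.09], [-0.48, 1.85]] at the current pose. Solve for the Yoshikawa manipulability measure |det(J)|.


det(J) = 0.13*1.85 - (-0.09)*(-0.48) = 0.1973
|det(J)| = 0.1973

0.1973


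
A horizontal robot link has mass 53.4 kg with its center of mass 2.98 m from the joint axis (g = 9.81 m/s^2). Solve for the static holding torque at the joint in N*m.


tau = m*g*L = 53.4 * 9.81 * 2.98 = 1561.0849

1561.0849 N*m


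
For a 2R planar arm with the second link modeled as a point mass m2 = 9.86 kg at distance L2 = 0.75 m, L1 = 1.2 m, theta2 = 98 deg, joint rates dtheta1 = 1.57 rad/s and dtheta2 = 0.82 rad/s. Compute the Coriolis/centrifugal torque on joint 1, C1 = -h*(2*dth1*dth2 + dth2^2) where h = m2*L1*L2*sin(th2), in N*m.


h = m2*L1*L2*sin(th2) = 9.86*1.2*0.75*sin(98 deg) = 8.787639
C1 = -h*(2*1.57*0.82 + 0.82^2) = -8.787639*3.2472 = -28.5352

-28.5352 N*m


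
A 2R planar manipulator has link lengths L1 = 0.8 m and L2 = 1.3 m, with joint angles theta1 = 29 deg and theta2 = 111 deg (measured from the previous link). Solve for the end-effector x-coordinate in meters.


x = L1*cos(th1) + L2*cos(th1+th2) = 0.8*cos(29 deg) + 1.3*cos(140 deg) = -0.2962

-0.2962 m


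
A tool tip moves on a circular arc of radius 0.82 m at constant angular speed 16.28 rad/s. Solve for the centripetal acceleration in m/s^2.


a_c = omega^2 * r = 16.28^2 * 0.82 = 217.3315

217.3315 m/s^2


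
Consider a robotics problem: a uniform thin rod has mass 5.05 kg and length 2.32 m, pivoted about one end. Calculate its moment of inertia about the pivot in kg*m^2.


I = (1/3)*m*L^2 = (1/3)*5.05*2.32^2 = 9.0604

9.0604 kg*m^2


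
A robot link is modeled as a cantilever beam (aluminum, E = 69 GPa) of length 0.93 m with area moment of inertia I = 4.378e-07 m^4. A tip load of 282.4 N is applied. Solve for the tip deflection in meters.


delta = F*L^3/(3*E*I) = 282.4*0.93^3/(3*6.900e+10*4.378e-07)
      = 227.1504168/90624.6 = 0.0025

0.0025 m


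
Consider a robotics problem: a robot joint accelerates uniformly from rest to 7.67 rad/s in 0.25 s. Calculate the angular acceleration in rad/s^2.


alpha = delta_omega / t = 7.67 / 0.25 = 30.6800

30.6800 rad/s^2


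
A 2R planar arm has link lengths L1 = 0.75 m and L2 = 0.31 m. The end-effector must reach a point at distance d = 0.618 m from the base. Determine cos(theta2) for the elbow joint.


cos(th2) = (d^2 - L1^2 - L2^2)/(2*L1*L2) = (0.618^2 - 0.75^2 - 0.31^2)/(2*0.75*0.31) = -0.5950

-0.5950


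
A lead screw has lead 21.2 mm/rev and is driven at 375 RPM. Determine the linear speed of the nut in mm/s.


v = lead * (RPM/60) = 21.2*375/60 = 132.5000

132.5000 mm/s


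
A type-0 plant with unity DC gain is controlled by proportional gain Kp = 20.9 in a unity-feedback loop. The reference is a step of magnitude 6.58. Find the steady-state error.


e_ss = R/(1 + Kp) = 6.58/(1 + 20.9) = 6.58/21.9000 = 0.3005

0.3005
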